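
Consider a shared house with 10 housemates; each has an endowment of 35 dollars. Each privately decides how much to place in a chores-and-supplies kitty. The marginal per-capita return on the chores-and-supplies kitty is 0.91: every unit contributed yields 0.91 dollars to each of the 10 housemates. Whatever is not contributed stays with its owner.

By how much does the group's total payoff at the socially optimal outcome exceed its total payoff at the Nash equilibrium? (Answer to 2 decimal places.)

The private return per contributed unit is 0.91 < 1, so contributing 0 is dominant for every player. At the Nash equilibrium everyone keeps their 35, and the group total is 10 × 35 = 350.
Each contributed unit returns 9.100 to the group as a whole (0.91 to each of 10 players), which exceeds 1, so the social optimum is full contribution: group total = 9.100 × 350 = 3185.00.
Efficiency loss = 3185.00 − 350 = 2835.00.

2835.00 dollars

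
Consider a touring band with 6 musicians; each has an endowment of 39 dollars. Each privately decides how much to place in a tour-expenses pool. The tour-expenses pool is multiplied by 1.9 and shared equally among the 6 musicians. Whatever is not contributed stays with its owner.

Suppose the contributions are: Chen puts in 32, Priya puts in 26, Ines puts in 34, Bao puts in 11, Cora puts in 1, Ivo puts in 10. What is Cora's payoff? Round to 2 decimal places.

74.10 dollars

Total contributed: 32 + 26 + 34 + 11 + 1 + 10 = 114.
Each receives 1.9 × 114 / 6 = 36.10 from the tour-expenses pool.
Cora keeps 39 − 1 = 38, so Cora's payoff is 38 + 36.10 = 74.10.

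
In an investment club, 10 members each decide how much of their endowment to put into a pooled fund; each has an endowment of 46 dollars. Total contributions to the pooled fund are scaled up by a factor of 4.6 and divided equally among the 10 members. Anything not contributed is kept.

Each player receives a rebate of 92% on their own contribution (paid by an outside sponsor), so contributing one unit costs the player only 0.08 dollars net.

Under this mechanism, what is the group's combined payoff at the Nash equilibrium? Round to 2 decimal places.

2539.20 dollars

With the mechanism, a contributed unit returns (4.6/10) / 0.08 = 5.7500 per unit of net cost to the contributor — now above 1 — so contributing fully is weakly dominant for every player.
At the Nash equilibrium everyone contributes 46. Group total payoff = 10 × (46 × 0.92 + 4.6 × 46) = 2539.20.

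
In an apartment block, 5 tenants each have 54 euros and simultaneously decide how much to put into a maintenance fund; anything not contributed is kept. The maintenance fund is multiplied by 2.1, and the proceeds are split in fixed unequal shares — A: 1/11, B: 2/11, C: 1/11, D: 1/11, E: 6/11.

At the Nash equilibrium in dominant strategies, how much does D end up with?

A player with share s gets back 2.1·s per unit contributed, so full contribution is dominant for anyone with s > 1/2.1 = 0.4762 and zero contribution is dominant for anyone below.
Only E (6/11) clears that bar, contributing 54; the remaining 4 contribute 0. Total contributed: 54.
D keeps 54 and receives 2.1 × 54 × 1/11 = 10.31 from the maintenance fund, for a payoff of 64.31.

64.31 euros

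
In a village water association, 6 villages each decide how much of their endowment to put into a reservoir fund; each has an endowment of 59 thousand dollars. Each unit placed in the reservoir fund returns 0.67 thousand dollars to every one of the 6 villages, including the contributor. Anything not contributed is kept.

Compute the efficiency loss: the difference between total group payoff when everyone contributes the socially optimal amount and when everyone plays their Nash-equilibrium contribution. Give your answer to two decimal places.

1069.08 thousand dollars

The private return per contributed unit is 0.67 < 1, so contributing 0 is dominant for every player. At the Nash equilibrium everyone keeps their 59, and the group total is 6 × 59 = 354.
Each contributed unit returns 4.020 to the group as a whole (0.67 to each of 6 players), which exceeds 1, so the social optimum is full contribution: group total = 4.020 × 354 = 1423.08.
Efficiency loss = 1423.08 − 354 = 1069.08.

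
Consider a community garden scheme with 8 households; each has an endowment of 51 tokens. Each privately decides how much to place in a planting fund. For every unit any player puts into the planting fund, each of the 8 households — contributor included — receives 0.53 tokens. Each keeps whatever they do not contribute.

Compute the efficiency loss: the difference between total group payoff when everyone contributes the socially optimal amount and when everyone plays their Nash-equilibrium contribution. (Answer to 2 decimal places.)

1321.92 tokens

The private return per contributed unit is 0.53 < 1, so contributing 0 is dominant for every player. At the Nash equilibrium everyone keeps their 51, and the group total is 8 × 51 = 408.
Each contributed unit returns 4.240 to the group as a whole (0.53 to each of 8 players), which exceeds 1, so the social optimum is full contribution: group total = 4.240 × 408 = 1729.92.
Efficiency loss = 1729.92 − 408 = 1321.92.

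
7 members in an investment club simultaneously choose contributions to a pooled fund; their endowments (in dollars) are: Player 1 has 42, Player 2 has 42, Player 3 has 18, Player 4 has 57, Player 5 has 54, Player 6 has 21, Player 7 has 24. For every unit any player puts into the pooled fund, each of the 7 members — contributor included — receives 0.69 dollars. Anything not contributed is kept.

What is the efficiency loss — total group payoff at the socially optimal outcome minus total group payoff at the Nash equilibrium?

The private return per contributed unit is 0.69 < 1 for everyone, so the Nash equilibrium is zero contribution and the group total is Σ E_j = 42 + 42 + 18 + 57 + 54 + 21 + 24 = 258.
Each contributed unit returns 4.830 to the group, so the social optimum is full contribution by everyone: group total = 4.830 × 258 = 1246.14.
Efficiency loss = (4.830 − 1) × 258 = 988.14.

988.14 dollars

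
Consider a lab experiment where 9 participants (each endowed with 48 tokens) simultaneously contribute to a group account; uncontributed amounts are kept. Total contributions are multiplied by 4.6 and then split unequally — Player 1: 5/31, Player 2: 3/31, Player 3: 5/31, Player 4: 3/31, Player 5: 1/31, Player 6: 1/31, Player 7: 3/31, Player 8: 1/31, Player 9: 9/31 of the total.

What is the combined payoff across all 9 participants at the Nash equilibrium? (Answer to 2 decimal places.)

604.80 tokens

Player j's private return per contributed unit is 4.6 × (j's share). Contributing is weakly dominant for j when that share is at least 1/4.6 = 0.2174, and contributing 0 is dominant otherwise.
Only Player 9 (9/31) clears that bar, contributing 48; the remaining 8 contribute 0. Total contributed: 48.
The group account pays out 4.6 × 48 = 220.80 in total (split across the unequal shares, but the aggregate is all that matters for the group sum).
The 8 free-riders keep 48 each, adding 384. Group total = 384 + 220.80 = 604.80.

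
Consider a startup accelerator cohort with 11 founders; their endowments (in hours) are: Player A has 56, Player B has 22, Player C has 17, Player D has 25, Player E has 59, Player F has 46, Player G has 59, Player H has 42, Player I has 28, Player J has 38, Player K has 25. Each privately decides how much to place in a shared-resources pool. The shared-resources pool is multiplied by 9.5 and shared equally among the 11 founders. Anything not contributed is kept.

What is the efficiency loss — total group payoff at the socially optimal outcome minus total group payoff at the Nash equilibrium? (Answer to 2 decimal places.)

3544.50 hours

The private return per contributed unit is 9.5/11 = 0.8636 < 1 for every player regardless of endowment, so the Nash equilibrium is zero contribution and the group total is Σ E_j = 56 + 22 + 17 + 25 + 59 + 46 + 59 + 42 + 28 + 38 + 25 = 417.
Each contributed unit returns 9.500 to the group, so the social optimum is full contribution by everyone: group total = 9.500 × 417 = 3961.50.
Efficiency loss = (9.500 − 1) × 417 = 3544.50.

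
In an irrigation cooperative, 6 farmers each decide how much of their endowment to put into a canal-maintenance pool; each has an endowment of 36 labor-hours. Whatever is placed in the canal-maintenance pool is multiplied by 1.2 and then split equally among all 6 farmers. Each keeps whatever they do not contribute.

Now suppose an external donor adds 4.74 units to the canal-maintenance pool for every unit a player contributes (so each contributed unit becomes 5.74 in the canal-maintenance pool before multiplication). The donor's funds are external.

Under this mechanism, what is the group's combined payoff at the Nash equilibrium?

1487.81 labor-hours

The effective private return per unit is now 1.2 × 5.74 / 6 = 1.1480 > 1, so every player's dominant strategy flips to full contribution.
So the Nash equilibrium is full contribution by all 6; the group earns 1.2 × 5.74 × 216 = 1487.81.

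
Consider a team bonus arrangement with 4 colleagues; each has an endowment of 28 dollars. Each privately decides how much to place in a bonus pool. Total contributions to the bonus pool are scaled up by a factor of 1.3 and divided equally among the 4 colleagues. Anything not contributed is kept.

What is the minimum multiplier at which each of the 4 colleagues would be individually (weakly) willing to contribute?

4

A contributed unit returns (multiplier)/4 to its contributor.
This reaches 1 exactly when the multiplier is 4.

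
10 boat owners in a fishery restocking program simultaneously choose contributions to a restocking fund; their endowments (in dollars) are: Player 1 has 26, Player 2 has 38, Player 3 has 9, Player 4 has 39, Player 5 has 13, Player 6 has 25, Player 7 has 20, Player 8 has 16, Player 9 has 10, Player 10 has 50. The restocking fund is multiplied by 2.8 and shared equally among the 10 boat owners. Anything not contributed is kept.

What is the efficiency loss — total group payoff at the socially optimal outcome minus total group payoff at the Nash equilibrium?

The private return per contributed unit is 2.8/10 = 0.2800 < 1 for every player regardless of endowment, so the Nash equilibrium is zero contribution and the group total is Σ E_j = 26 + 38 + 9 + 39 + 13 + 25 + 20 + 16 + 10 + 50 = 246.
Each contributed unit returns 2.800 to the group, so the social optimum is full contribution by everyone: group total = 2.800 × 246 = 688.80.
Efficiency loss = (2.800 − 1) × 246 = 442.80.

442.80 dollars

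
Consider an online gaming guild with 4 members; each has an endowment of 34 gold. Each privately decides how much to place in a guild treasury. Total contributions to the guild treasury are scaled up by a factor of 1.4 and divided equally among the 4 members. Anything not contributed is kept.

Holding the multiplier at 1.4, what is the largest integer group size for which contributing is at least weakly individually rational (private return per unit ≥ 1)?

1

Private return per unit is 1.4/(group size), which is ≥ 1 whenever the group size is ≤ 1.4.
The largest such integer is 1.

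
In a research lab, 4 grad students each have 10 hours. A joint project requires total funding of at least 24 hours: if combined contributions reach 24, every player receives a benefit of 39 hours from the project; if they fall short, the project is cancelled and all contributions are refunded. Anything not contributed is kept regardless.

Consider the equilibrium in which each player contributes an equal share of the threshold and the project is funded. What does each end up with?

Equal share of the threshold: 24/4 = 6.
At this profile no one gains by cutting their contribution: any cut drops the total below 24, the project is cancelled, contributions are refunded, and the deviator ends with 10, which is less than 10 − 6 + 39 = 43. Contributing more than 6 just wastes the excess. So contributing exactly 6 is a best response.
Each player's payoff: 10 − 6 + 39 = 43.

43 hours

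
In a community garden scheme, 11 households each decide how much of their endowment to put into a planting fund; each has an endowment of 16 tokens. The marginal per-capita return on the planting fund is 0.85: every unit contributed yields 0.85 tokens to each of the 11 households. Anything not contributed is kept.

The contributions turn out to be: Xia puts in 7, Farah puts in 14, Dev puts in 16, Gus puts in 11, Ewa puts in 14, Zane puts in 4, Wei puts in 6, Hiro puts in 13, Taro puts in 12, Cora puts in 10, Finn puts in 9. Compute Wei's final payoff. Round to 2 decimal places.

Total contributed: 7 + 14 + 16 + 11 + 14 + 4 + 6 + 13 + 12 + 10 + 9 = 116.
Each receives 0.85 × 116 = 98.60 from the planting fund.
Wei keeps 16 − 6 = 10, so Wei's payoff is 10 + 98.60 = 108.60.

108.60 tokens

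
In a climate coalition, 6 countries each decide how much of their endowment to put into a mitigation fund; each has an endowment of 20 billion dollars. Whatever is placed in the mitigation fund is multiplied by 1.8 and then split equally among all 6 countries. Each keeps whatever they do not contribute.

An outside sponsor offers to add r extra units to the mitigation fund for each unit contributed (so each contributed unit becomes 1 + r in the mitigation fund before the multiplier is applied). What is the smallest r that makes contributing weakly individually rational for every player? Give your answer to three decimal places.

2.333

With matching at rate r, one contributed unit becomes (1 + r) in the mitigation fund and returns 1.8 × (1 + r) / 6 to the contributor.
Setting this equal to 1: 1 + r = 6/1.8 = 3.3333.
So the minimum matching rate is r = 3.3333 − 1 = 2.333.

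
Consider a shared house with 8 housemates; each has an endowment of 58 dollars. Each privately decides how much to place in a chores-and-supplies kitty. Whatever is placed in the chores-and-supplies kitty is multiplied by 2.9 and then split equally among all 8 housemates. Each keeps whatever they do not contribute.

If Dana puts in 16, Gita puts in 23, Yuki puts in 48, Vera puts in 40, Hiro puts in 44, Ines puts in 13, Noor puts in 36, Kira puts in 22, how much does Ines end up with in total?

Total contributed: 16 + 23 + 48 + 40 + 44 + 13 + 36 + 22 = 242.
Each receives 2.9 × 242 / 8 = 87.73 from the chores-and-supplies kitty.
Ines keeps 58 − 13 = 45, so Ines's payoff is 45 + 87.73 = 132.73.

132.73 dollars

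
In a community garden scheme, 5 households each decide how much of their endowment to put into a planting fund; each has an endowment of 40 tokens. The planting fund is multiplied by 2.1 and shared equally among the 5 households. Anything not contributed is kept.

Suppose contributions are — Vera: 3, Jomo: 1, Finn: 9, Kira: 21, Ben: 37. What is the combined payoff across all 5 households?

Total contributed: 3 + 1 + 9 + 21 + 37 = 71; total kept: 5 × 40 − 71 = 129.
The planting fund pays out 2.1 × 71 = 149.10 in aggregate.
Group total = 129 + 149.10 = 278.10.

278.10 tokens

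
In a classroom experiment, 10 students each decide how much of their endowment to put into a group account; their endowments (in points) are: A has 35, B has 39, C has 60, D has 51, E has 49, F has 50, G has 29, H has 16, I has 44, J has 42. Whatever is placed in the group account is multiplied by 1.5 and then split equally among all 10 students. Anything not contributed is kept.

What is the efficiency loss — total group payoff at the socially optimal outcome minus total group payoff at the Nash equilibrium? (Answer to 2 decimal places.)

The private return per contributed unit is 1.5/10 = 0.1500 < 1 for every player regardless of endowment, so the Nash equilibrium is zero contribution and the group total is Σ E_j = 35 + 39 + 60 + 51 + 49 + 50 + 29 + 16 + 44 + 42 = 415.
Each contributed unit returns 1.500 to the group, so the social optimum is full contribution by everyone: group total = 1.500 × 415 = 622.50.
Efficiency loss = (1.500 − 1) × 415 = 207.50.

207.50 points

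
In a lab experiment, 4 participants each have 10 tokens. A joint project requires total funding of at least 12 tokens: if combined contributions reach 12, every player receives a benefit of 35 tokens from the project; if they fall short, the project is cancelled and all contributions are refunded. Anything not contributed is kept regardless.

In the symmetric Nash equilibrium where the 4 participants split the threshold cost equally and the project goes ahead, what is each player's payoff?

42 tokens

Equal share of the threshold: 12/4 = 3.
At this profile no one gains by cutting their contribution: any cut drops the total below 12, the project is cancelled, contributions are refunded, and the deviator ends with 10, which is less than 10 − 3 + 35 = 42. Contributing more than 3 just wastes the excess. So contributing exactly 3 is a best response.
Each player's payoff: 10 − 3 + 35 = 42.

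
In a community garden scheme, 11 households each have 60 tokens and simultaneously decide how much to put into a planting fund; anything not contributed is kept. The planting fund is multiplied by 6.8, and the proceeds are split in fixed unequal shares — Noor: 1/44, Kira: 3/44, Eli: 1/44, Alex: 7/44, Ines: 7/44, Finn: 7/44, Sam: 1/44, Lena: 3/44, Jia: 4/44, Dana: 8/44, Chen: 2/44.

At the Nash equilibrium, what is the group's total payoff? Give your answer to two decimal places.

2052.00 tokens

Player j's private return per contributed unit is 6.8 × (j's share). Contributing is weakly dominant for j when that share is at least 1/6.8 = 0.1471, and contributing 0 is dominant otherwise.
Alex, Ines, Finn and Dana clear that bar, contributing 60 each; the remaining 7 contribute 0. Total contributed: 240.
The planting fund pays out 6.8 × 240 = 1632.00 in total (split across the unequal shares, but the aggregate is all that matters for the group sum).
The 7 free-riders keep 60 each, adding 420. Group total = 420 + 1632.00 = 2052.00.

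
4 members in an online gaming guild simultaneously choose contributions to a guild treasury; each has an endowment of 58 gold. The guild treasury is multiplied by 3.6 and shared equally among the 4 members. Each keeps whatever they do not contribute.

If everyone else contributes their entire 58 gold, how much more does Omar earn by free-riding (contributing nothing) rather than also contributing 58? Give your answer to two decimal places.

5.80 gold

Switching from a contribution of 58 to 0 lets Omar keep an extra 58 gold, but lowers the guild treasury by 58, which costs Omar their own share of that drop: 3.6/4 × 58 = 52.20.
Net gain = 58 − 52.20 = 5.80. The private return per contributed unit (0.9000) is below 1, so free-riding is indeed the best response regardless of what the others do.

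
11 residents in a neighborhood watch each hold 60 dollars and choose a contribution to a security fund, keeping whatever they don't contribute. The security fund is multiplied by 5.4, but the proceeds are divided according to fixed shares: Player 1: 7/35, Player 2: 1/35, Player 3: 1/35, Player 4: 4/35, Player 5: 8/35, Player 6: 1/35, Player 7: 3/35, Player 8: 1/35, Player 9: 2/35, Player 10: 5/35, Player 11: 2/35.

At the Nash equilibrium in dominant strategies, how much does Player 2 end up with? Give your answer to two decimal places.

78.51 dollars

Each unit j contributes comes back to j as 5.4 × (j's share), so j prefers to contribute only if that share exceeds 1/5.4 = 0.1852; otherwise keeping the unit dominates.
The shares above 0.1852 belong to Player 1 and Player 5, contributing 60 each; the remaining 9 contribute 0. Total contributed: 120.
Player 2 keeps 60 and receives 5.4 × 120 × 1/35 = 18.51 from the security fund, for a payoff of 78.51.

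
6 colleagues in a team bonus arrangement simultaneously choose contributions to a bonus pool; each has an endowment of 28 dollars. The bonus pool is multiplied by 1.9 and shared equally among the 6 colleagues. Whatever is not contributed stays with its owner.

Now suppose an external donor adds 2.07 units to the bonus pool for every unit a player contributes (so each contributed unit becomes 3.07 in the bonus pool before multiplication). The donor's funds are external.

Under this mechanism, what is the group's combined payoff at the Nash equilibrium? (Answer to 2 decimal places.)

The effective private return is 1.9 × 3.07 / 6 = 0.9722, which is still under 1, so the mechanism doesn't change anyone's dominant strategy: zero contribution.
Everyone keeps their endowment and the group total is 6 × 28 = 168.

168.00 dollars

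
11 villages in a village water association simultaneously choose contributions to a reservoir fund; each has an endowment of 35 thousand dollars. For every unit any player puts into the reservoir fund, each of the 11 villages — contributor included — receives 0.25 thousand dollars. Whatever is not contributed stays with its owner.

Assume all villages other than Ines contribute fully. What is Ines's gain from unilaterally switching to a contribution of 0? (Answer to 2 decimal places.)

Switching from a contribution of 35 to 0 lets Ines keep an extra 35 thousand dollars, but lowers the reservoir fund by 35, which costs Ines their own share of that drop: 0.25 × 35 = 8.75.
Net gain = 35 − 8.75 = 26.25. The private return per contributed unit (0.25) is below 1, so free-riding is indeed the best response regardless of what the others do.

26.25 thousand dollars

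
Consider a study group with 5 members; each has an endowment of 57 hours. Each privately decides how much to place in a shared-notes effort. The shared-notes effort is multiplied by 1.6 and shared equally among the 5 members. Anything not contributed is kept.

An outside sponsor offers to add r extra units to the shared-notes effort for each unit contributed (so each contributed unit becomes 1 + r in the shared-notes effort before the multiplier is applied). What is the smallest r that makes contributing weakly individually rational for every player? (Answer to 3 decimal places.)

2.125

With matching at rate r, one contributed unit becomes (1 + r) in the shared-notes effort and returns 1.6 × (1 + r) / 5 to the contributor.
Setting this equal to 1: 1 + r = 5/1.6 = 3.1250.
So the minimum matching rate is r = 3.1250 − 1 = 2.125.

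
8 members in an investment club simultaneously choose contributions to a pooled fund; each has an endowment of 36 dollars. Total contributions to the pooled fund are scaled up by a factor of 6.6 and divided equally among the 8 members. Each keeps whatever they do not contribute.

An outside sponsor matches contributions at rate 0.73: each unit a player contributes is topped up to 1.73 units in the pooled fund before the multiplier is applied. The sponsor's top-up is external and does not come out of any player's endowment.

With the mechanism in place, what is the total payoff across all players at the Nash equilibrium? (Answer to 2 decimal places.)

3288.38 dollars

Under the mechanism each unit contributed yields 6.6 × 1.73 / 8 = 1.4273 back to its contributor per unit of net cost, which exceeds 1, making full contribution the dominant choice for everyone.
At the Nash equilibrium everyone contributes 36. Group total payoff = 6.6 × 1.73 × 288 = 3288.38.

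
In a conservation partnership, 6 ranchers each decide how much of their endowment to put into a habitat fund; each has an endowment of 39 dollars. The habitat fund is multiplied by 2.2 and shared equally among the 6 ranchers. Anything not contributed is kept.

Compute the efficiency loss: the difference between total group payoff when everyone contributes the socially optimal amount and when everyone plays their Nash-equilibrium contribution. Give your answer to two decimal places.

280.80 dollars

Each contributed unit returns 2.2/6 = 0.3667 to its contributor — below 1 — so contributing 0 is dominant for every player. At the Nash equilibrium everyone keeps their 39, and the group total is 6 × 39 = 234.
Each contributed unit returns 2.200 to the group as a whole (0.3667 to each of 6 players), which exceeds 1, so the social optimum is full contribution: group total = 2.200 × 234 = 514.80.
Efficiency loss = 514.80 − 234 = 280.80.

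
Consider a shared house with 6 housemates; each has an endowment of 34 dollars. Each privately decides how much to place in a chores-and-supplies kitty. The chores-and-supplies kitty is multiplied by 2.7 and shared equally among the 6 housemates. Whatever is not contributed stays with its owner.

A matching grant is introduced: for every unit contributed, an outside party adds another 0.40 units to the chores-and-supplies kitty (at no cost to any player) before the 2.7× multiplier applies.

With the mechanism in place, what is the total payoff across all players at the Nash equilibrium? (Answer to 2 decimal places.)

Even with the mechanism, each unit contributed returns only 2.7 × 1.40 / 6 = 0.6300 per unit of net cost, so contributing nothing is still dominant.
At the Nash equilibrium no one contributes; group total payoff = 6 × 34 = 204.

204.00 dollars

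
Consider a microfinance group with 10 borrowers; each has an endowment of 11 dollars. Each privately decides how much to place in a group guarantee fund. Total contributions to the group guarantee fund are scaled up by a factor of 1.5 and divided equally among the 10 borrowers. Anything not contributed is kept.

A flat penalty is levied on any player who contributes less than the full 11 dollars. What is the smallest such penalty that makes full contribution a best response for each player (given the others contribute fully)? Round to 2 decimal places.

9.35 dollars

Given the others contribute fully, the best deviation is to contribute 0 (any partial contribution still incurs the fine and gives up units whose private return 0.1500 is below 1).
Deviating from 11 to 0 saves 11 dollars but forfeits the deviator's share of the drop in the group guarantee fund: 1.5/10 × 11 = 1.65.
So the deviation gain is 11 − 1.65 = 9.35, and the fine must be at least 9.35 dollars to wipe it out.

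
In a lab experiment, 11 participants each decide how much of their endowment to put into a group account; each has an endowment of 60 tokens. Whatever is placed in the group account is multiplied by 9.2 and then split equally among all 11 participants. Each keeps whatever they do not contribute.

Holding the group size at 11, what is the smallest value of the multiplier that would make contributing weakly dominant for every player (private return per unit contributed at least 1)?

A contributed unit returns (multiplier)/11 to its contributor.
This reaches 1 exactly when the multiplier is 11.

11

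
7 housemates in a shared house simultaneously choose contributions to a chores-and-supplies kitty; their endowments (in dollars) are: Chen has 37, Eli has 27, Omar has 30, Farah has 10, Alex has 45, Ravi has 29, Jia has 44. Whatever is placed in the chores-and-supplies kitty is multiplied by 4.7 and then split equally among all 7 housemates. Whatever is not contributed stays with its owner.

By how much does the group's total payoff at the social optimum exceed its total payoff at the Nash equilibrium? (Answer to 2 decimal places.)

821.40 dollars

The private return per contributed unit is 4.7/7 = 0.6714 < 1 for every player regardless of endowment, so the Nash equilibrium is zero contribution and the group total is Σ E_j = 37 + 27 + 30 + 10 + 45 + 29 + 44 = 222.
Each contributed unit returns 4.700 to the group, so the social optimum is full contribution by everyone: group total = 4.700 × 222 = 1043.40.
Efficiency loss = (4.700 − 1) × 222 = 821.40.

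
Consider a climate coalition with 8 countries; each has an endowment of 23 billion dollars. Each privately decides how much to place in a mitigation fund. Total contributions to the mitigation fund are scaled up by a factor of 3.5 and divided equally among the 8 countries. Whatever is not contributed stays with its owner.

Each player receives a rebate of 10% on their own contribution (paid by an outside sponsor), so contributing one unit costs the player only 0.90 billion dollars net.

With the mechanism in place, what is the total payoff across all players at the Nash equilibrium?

With the mechanism, a contributed unit returns (3.5/8) / 0.90 = 0.4861 per unit of net cost — still below 1 — so contributing 0 remains dominant for every player.
At the Nash equilibrium no one contributes; group total payoff = 8 × 23 = 184.

184.00 billion dollars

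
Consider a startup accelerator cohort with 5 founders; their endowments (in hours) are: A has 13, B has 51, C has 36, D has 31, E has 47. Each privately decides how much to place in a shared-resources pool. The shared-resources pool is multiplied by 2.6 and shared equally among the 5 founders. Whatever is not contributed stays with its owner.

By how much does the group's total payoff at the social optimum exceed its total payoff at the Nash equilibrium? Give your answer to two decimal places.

The private return per contributed unit is 2.6/5 = 0.5200 < 1 for every player regardless of endowment, so the Nash equilibrium is zero contribution and the group total is Σ E_j = 13 + 51 + 36 + 31 + 47 = 178.
Each contributed unit returns 2.600 to the group, so the social optimum is full contribution by everyone: group total = 2.600 × 178 = 462.80.
Efficiency loss = (2.600 − 1) × 178 = 284.80.

284.80 hours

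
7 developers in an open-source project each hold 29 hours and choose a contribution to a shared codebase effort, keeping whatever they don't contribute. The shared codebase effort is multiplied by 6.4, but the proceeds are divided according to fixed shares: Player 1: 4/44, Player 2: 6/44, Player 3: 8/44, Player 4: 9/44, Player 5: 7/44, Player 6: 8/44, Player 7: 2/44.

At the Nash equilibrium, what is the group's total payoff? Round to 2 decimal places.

829.40 hours

Each unit j contributes comes back to j as 6.4 × (j's share), so j prefers to contribute only if that share exceeds 1/6.4 = 0.1563; otherwise keeping the unit dominates.
The shares above 0.1563 belong to Player 3, Player 4, Player 5 and Player 6, contributing 29 each; the remaining 3 contribute 0. Total contributed: 116.
The shared codebase effort pays out 6.4 × 116 = 742.40 in total (split across the unequal shares, but the aggregate is all that matters for the group sum).
The 3 free-riders keep 29 each, adding 87. Group total = 87 + 742.40 = 829.40.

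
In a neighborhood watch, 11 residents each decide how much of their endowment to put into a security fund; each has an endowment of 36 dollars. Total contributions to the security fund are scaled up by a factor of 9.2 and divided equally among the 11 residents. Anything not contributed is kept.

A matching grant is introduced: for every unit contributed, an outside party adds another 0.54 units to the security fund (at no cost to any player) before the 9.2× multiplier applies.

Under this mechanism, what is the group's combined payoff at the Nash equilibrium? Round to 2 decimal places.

Under the mechanism each unit contributed yields 9.2 × 1.54 / 11 = 1.2880 back to its contributor per unit of net cost, which exceeds 1, making full contribution the dominant choice for everyone.
So the Nash equilibrium is full contribution by all 11; the group earns 9.2 × 1.54 × 396 = 5610.53.

5610.53 dollars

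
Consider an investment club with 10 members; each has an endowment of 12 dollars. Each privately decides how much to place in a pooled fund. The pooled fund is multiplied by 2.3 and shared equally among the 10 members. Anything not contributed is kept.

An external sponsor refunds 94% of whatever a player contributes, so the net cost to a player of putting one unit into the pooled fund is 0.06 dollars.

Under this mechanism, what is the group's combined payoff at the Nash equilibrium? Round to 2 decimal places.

Under the mechanism each unit contributed yields (2.3/10) / 0.06 = 3.8333 back to its contributor per unit of net cost, which exceeds 1, making full contribution the dominant choice for everyone.
So the Nash equilibrium is full contribution by all 10; the group earns 10 × (12 × 0.94 + 2.3 × 12) = 388.80.

388.80 dollars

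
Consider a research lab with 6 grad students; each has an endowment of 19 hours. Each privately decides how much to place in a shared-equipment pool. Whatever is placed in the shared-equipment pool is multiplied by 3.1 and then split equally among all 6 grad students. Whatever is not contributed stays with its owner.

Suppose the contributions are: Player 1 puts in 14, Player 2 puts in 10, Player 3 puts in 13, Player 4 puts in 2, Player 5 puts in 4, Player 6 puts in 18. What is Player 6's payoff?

32.52 hours

Total contributed: 14 + 10 + 13 + 2 + 4 + 18 = 61.
Each receives 3.1 × 61 / 6 = 31.52 from the shared-equipment pool.
Player 6 keeps 19 − 18 = 1, so Player 6's payoff is 1 + 31.52 = 32.52.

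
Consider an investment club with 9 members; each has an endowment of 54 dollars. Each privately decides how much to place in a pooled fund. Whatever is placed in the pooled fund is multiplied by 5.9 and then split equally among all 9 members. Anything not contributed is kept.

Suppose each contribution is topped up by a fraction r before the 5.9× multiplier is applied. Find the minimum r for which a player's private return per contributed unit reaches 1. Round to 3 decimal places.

With matching at rate r, one contributed unit becomes (1 + r) in the pooled fund and returns 5.9 × (1 + r) / 9 to the contributor.
Setting this equal to 1: 1 + r = 9/5.9 = 1.5254.
So the minimum matching rate is r = 1.5254 − 1 = 0.525.

0.525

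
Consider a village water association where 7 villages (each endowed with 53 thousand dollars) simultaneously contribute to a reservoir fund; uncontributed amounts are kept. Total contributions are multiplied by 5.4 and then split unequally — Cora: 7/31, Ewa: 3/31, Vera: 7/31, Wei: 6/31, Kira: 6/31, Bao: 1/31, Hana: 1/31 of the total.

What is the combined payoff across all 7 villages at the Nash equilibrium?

1303.80 thousand dollars

Player j's private return per contributed unit is 5.4 × (j's share). Contributing is weakly dominant for j when that share is at least 1/5.4 = 0.1852, and contributing 0 is dominant otherwise.
Cora, Vera, Wei and Kira are above the threshold, contributing 53 each; the remaining 3 contribute 0. Total contributed: 212.
The reservoir fund pays out 5.4 × 212 = 1144.80 in total (split across the unequal shares, but the aggregate is all that matters for the group sum).
The 3 free-riders keep 53 each, adding 159. Group total = 159 + 1144.80 = 1303.80.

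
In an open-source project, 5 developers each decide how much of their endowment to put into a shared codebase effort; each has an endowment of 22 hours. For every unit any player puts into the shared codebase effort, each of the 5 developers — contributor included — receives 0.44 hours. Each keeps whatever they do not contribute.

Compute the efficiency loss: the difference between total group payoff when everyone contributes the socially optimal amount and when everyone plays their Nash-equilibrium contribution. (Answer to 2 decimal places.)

132.00 hours

The private return per contributed unit is 0.44 < 1, so contributing 0 is dominant for every player. At the Nash equilibrium everyone keeps their 22, and the group total is 5 × 22 = 110.
Each contributed unit returns 2.200 to the group as a whole (0.44 to each of 5 players), which exceeds 1, so the social optimum is full contribution: group total = 2.200 × 110 = 242.00.
Efficiency loss = 242.00 − 110 = 132.00.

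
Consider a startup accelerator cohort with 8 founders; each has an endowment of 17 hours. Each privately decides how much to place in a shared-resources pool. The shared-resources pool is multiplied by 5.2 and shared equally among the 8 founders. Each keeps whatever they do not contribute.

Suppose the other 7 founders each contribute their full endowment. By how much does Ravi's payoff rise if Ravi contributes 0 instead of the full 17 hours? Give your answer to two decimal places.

5.95 hours

Switching from a contribution of 17 to 0 lets Ravi keep an extra 17 hours, but lowers the shared-resources pool by 17, which costs Ravi their own share of that drop: 5.2/8 × 17 = 11.05.
Net gain = 17 − 11.05 = 5.95. The private return per contributed unit (0.6500) is below 1, so free-riding is indeed the best response regardless of what the others do.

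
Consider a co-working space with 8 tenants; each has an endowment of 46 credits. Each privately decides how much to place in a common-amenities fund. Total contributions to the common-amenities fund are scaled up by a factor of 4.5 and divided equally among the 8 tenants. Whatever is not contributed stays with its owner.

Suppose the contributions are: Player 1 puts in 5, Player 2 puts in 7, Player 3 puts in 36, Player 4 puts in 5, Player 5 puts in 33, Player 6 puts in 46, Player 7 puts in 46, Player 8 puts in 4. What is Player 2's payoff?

Total contributed: 5 + 7 + 36 + 5 + 33 + 46 + 46 + 4 = 182.
Each receives 4.5 × 182 / 8 = 102.38 from the common-amenities fund.
Player 2 keeps 46 − 7 = 39, so Player 2's payoff is 39 + 102.38 = 141.38.

141.38 credits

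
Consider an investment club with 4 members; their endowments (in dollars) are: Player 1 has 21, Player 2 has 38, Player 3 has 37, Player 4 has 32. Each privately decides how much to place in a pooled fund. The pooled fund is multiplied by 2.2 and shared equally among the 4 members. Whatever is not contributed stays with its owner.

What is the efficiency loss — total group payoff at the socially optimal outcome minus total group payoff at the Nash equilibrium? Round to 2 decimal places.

The private return per contributed unit is 2.2/4 = 0.5500 < 1 for every player regardless of endowment, so the Nash equilibrium is zero contribution and the group total is Σ E_j = 21 + 38 + 37 + 32 = 128.
Each contributed unit returns 2.200 to the group, so the social optimum is full contribution by everyone: group total = 2.200 × 128 = 281.60.
Efficiency loss = (2.200 − 1) × 128 = 153.60.

153.60 dollars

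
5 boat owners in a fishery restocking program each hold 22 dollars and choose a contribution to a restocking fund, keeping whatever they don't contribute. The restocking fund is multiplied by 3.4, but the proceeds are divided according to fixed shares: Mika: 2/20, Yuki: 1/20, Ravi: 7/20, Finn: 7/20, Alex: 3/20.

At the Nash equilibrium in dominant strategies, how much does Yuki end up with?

A player with share s gets back 3.4·s per unit contributed, so full contribution is dominant for anyone with s > 1/3.4 = 0.2941 and zero contribution is dominant for anyone below.
Ravi and Finn clear that bar, contributing 22 each; the remaining 3 contribute 0. Total contributed: 44.
Yuki keeps 22 and receives 3.4 × 44 × 1/20 = 7.48 from the restocking fund, for a payoff of 29.48.

29.48 dollars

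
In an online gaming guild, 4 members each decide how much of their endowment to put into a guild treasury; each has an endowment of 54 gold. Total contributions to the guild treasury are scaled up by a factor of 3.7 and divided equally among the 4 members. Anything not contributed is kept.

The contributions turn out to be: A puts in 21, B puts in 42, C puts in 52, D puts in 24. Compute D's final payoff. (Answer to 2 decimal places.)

Total contributed: 21 + 42 + 52 + 24 = 139.
Each receives 3.7 × 139 / 4 = 128.58 from the guild treasury.
D keeps 54 − 24 = 30, so D's payoff is 30 + 128.58 = 158.58.

158.58 gold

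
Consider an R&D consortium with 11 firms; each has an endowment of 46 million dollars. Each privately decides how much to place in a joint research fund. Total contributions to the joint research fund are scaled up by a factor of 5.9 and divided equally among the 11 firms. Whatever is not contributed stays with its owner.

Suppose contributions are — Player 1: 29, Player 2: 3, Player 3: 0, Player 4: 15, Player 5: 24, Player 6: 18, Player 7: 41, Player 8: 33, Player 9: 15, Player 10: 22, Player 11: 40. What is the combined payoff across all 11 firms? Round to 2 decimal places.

1682.00 million dollars

Total contributed: 29 + 3 + 0 + 15 + 24 + 18 + 41 + 33 + 15 + 22 + 40 = 240; total kept: 11 × 46 − 240 = 266.
The joint research fund pays out 5.9 × 240 = 1416.00 in aggregate.
Group total = 266 + 1416.00 = 1682.00.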